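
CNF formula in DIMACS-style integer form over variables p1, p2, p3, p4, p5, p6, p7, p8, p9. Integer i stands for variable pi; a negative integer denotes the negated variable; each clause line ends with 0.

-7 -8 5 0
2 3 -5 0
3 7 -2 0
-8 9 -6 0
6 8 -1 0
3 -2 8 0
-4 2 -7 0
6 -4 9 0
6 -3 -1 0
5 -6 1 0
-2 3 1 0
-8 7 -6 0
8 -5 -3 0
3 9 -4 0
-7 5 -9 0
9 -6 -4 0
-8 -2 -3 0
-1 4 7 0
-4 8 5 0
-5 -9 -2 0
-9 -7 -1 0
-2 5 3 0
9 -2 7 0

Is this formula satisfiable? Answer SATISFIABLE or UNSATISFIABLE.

Branch on p1: take p1 = False.
The remaining clauses are satisfied by p2 = False, p3 = False, p4 = False, p5 = False, p6 = False, p7 = False, p8 = False, p9 = True.
Every clause has at least one true literal under this assignment.
So p1=0, p2=0, p3=0, p4=0, p5=0, p6=0, p7=0, p8=0, p9=1 is a satisfying assignment.

SATISFIABLE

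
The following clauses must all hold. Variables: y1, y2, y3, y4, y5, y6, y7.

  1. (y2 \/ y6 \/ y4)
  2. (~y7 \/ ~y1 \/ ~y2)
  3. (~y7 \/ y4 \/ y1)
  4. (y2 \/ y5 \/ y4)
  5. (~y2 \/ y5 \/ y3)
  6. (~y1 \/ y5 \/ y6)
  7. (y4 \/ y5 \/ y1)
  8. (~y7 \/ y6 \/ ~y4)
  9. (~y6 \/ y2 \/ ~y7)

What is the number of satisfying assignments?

41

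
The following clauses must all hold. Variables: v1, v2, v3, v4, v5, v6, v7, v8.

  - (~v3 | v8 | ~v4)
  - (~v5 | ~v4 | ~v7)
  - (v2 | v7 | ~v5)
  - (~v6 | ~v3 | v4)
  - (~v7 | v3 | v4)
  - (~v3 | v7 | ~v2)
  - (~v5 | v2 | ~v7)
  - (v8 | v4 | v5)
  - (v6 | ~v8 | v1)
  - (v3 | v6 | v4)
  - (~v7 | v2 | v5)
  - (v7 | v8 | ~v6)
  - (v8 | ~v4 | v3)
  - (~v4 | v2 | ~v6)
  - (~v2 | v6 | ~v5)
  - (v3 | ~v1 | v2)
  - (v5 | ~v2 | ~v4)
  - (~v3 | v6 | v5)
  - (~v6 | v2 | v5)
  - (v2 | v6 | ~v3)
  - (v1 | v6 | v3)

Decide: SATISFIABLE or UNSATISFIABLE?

SATISFIABLE

Try v1 = False.
Branch on v2: take v2 = True.
Try v3 = False.
  then v6 is forced to True.
The remaining clauses are satisfied by v4 = True, v5 = True, v7 = False, v8 = True.
Every clause has at least one true literal under this assignment.
So v1=F  v2=T  v3=F  v4=T  v5=T  v6=T  v7=F  v8=T is a satisfying assignment.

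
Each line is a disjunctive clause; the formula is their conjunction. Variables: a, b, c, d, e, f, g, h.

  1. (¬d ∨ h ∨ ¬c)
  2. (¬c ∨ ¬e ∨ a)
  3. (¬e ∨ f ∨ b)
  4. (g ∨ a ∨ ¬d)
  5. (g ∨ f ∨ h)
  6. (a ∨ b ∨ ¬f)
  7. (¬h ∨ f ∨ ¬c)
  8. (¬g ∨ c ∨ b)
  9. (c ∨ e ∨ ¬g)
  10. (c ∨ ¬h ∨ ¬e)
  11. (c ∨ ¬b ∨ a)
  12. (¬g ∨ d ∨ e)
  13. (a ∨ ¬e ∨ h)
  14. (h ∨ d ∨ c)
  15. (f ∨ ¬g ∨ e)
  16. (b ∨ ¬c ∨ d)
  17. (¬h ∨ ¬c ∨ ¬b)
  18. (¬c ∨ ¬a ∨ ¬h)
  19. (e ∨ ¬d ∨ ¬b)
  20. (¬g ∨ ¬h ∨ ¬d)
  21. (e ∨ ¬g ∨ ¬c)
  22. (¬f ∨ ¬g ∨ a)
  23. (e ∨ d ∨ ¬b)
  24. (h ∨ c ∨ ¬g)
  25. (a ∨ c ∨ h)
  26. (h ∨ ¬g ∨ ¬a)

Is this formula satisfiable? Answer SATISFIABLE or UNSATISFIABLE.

Set a = True and propagate.
For the remaining variables, b = False, c = False, d = True, e = False, f = True, g = False, h = True works.
So a=True, b=False, c=False, d=True, e=False, f=True, g=False, h=True is a satisfying assignment.

SATISFIABLE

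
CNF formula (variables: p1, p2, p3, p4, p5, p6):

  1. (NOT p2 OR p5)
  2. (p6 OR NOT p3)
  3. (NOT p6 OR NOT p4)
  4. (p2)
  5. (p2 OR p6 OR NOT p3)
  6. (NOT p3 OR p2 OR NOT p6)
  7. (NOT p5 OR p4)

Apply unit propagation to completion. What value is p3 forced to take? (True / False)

False

(p2) is a unit clause: p2 = True.
(p5 OR NOT p2): since p2 = True, the clause reduces to (p5). p5 = True.
(NOT p5 OR p4): since p5 = True, the clause reduces to (p4). p4 = True.
From (NOT p6 OR NOT p4) and p4 = True: p6 = False.
From (p6 OR NOT p3) and p6 = False: p3 = False.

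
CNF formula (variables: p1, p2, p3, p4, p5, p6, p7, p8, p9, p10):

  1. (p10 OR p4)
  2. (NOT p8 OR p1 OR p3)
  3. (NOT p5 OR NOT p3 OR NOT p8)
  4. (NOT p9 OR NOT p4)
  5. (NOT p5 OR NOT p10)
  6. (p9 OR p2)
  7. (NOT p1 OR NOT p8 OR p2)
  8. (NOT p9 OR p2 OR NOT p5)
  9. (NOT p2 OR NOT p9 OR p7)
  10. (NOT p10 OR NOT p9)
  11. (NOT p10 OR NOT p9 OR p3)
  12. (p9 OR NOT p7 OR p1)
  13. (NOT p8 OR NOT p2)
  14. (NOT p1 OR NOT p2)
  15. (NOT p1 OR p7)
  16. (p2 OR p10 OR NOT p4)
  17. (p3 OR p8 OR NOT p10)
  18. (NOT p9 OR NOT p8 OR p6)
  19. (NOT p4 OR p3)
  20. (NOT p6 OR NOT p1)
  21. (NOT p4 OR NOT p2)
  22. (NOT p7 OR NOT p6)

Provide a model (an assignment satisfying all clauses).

p1 = F, p2 = T, p3 = T, p4 = F, p5 = F, p6 = T, p7 = F, p8 = F, p9 = F, p10 = T

Check each clause:
  1. (p10 OR p4) — p10 is true.
  2. (NOT p8 OR p1 OR p3) — NOT p8 is true.
  3. (NOT p3 OR NOT p8 OR NOT p5) — NOT p8 is true.
  4. (NOT p4 OR NOT p9) — NOT p4 is true.
  5. (NOT p5 OR NOT p10) — NOT p5 is true.
  6. (p9 OR p2) — p2 is true.
  7. (p2 OR NOT p1 OR NOT p8) — NOT p8 is true.
  8. (NOT p9 OR NOT p5 OR p2) — p2 is true.
  9. (NOT p9 OR p7 OR NOT p2) — NOT p9 is true.
  10. (NOT p9 OR NOT p10) — NOT p9 is true.
  11. (NOT p9 OR p3 OR NOT p10) — p3 is true.
  12. (NOT p7 OR p9 OR p1) — NOT p7 is true.
  13. (NOT p2 OR NOT p8) — NOT p8 is true.
  14. (NOT p2 OR NOT p1) — NOT p1 is true.
  15. (p7 OR NOT p1) — NOT p1 is true.
  16. (NOT p4 OR p10 OR p2) — p10 is true.
  17. (p8 OR p3 OR NOT p10) — p3 is true.
  18. (p6 OR NOT p8 OR NOT p9) — NOT p8 is true.
  19. (NOT p4 OR p3) — p3 is true.
  20. (NOT p1 OR NOT p6) — NOT p1 is true.
  21. (NOT p4 OR NOT p2) — NOT p4 is true.
  22. (NOT p7 OR NOT p6) — NOT p7 is true.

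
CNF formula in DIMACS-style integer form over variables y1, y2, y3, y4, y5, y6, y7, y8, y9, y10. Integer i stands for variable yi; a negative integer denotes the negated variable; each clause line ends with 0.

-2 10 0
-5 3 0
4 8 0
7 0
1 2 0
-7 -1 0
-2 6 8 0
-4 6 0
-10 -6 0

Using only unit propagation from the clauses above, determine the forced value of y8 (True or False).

Unit clause (y7) sets y7 = True.
From (¬y1 ∨ ¬y7) and y7 = True: y1 = False.
(y2 ∨ y1): since y1 = False, the clause reduces to (y2). y2 = True.
In (y10 ∨ ¬y2), ¬y2 is now false; y10 must hold, so y10 = True.
In (¬y10 ∨ ¬y6), ¬y10 is now false; ¬y6 must hold, so y6 = False.
(y8 ∨ y6 ∨ ¬y2): since y6 = False, y2 = True, the clause reduces to (y8). y8 = True.

True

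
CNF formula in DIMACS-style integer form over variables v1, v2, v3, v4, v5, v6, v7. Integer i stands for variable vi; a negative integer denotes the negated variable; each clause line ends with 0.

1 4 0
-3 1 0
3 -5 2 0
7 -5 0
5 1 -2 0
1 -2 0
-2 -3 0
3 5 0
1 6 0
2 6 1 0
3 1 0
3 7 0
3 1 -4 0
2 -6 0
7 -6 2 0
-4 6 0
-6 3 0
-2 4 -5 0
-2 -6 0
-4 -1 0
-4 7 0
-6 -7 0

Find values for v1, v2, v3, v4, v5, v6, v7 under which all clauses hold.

Try v1 = True.
  then v4 is forced to False.
Try v2 = False.
  then v6 is forced to False.
The remaining clauses are satisfied by v3 = True, v5 = True, v7 = True.

v1=True, v2=False, v3=True, v4=False, v5=True, v6=False, v7=True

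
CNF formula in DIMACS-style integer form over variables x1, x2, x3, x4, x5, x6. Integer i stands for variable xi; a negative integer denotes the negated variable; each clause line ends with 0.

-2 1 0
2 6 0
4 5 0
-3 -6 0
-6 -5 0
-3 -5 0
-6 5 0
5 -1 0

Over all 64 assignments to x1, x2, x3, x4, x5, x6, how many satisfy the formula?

Satisfying assignments:
  x1=T x2=T x3=F x4=F x5=T x6=F
  x1=T x2=T x3=F x4=T x5=T x6=F
That's 2 in total.

2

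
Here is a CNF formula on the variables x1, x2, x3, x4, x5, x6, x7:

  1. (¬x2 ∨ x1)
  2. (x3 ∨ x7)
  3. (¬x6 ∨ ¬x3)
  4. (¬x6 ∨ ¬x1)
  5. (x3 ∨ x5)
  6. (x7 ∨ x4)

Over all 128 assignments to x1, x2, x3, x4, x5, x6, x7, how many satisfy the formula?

26

Split on x3, then x1.
  x3=T, x1=T: x2, x5 free; 3 ways for (x4,x6,x7) × 2^2 = 12.
  x3=T, x1=F: x5 free; 3 ways for (x2,x4,x6,x7) × 2^1 = 6.
  x3=F, x1=T: remaining (x2,x4,x5,x6,x7) ∈ {(F,F,T,F,T); (F,T,T,F,T); (T,F,T,F,T); (T,T,T,F,T)} — 4.
  x3=F, x1=F: remaining (x2,x4,x5,x6,x7) ∈ {(F,F,T,F,T); (F,F,T,T,T); (F,T,T,F,T); (F,T,T,T,T)} — 4.
Total: 12 + 6 + 4 + 4 = 26.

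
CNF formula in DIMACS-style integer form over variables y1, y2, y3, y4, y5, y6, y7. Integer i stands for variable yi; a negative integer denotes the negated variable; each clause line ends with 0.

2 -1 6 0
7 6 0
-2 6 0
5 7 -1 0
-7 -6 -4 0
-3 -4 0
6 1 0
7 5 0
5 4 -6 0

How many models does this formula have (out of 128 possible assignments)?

Split on y6, then y7.
  y6=T, y7=T: forces y4=F; y5=T; y1, y2, y3 free → 2^3 = 8.
  y6=T, y7=F: y1, y2 free; 3 ways for (y3,y4,y5) × 2^2 = 12.
  y6=F, y7=T: a clause becomes empty — 0.
  y6=F, y7=F: a clause becomes empty — 0.
Total: 8 + 12 + 0 + 0 = 20.

20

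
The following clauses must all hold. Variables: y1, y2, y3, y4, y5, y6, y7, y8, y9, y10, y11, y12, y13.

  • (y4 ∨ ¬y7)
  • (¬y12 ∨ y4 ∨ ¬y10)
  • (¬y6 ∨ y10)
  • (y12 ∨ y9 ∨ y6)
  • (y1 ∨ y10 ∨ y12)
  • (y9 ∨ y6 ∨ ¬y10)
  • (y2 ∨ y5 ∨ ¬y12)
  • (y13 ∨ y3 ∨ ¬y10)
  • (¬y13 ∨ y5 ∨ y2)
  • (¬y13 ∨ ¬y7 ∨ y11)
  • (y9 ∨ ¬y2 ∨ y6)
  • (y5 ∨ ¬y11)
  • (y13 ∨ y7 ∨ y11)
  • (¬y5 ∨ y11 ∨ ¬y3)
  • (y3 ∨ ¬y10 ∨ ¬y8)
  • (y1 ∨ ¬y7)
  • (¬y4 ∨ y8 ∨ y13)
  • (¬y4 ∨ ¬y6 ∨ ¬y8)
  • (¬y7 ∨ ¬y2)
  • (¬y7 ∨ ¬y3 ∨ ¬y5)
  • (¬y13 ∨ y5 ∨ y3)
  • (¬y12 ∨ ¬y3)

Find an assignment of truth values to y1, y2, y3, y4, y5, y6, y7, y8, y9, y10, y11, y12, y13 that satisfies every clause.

y1 = T, y2 = F, y3 = F, y4 = T, y5 = T, y6 = F, y7 = F, y8 = F, y9 = T, y10 = T, y11 = F, y12 = T, y13 = T

Pure literal: y1 appears only positively; assign y1 = True.
y9 occurs only positively in the remaining clauses — set y9 = True.
Branch on y2: take y2 = False.
The remaining clauses are satisfied by y3 = False, y4 = True, y5 = True, y6 = False, y7 = False, y8 = False, y10 = True, y11 = False, y12 = True, y13 = True.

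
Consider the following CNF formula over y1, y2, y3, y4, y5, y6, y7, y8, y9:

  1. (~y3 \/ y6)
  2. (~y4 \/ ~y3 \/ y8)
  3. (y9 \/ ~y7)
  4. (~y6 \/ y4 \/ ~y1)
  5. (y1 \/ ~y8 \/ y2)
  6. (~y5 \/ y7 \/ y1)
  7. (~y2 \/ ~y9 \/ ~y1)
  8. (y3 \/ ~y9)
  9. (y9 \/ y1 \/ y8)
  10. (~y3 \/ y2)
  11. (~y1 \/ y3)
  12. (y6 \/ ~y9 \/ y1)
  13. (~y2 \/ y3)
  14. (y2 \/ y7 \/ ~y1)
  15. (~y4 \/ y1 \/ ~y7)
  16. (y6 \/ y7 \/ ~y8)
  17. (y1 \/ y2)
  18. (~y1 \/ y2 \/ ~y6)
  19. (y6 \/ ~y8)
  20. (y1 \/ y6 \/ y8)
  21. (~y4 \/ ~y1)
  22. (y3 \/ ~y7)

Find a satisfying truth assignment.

y1=F, y2=T, y3=T, y4=T, y5=F, y6=T, y7=F, y8=T, y9=T

Pure literal: y5 appears only negated; assign y5 = False.
Try y1 = False.
  then y2 is forced to True.
  then y3 is forced to True.
  then y6 is forced to True.
For the remaining variables, y4 = True, y7 = False, y8 = True, y9 = True works.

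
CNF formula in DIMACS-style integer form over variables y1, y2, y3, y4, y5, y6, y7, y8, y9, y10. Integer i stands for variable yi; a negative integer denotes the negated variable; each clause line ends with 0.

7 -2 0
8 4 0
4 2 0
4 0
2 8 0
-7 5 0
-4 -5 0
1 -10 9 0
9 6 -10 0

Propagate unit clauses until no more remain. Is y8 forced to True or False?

True

(y4) is a unit clause: y4 = True.
From (~y4 | ~y5) and y4 = True: y5 = False.
(~y7 | y5): since y5 = False, the clause reduces to (~y7). y7 = False.
In (~y2 | y7), y7 is now false; ~y2 must hold, so y2 = False.
(y8 | y2) with y2 = False leaves only y8, so y8 = True.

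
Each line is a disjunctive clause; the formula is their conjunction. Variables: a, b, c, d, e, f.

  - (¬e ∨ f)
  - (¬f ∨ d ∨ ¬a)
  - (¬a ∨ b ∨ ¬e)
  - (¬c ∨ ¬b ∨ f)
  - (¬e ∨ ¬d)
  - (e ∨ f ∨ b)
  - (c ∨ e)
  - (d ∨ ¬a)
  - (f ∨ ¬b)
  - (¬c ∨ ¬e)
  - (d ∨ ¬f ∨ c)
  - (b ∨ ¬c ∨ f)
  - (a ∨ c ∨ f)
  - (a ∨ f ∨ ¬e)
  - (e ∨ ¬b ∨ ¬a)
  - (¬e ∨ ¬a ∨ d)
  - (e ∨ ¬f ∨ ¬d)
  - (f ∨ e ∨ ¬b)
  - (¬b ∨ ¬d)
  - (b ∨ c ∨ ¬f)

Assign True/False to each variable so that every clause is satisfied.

a=F  b=F  c=T  d=F  e=F  f=T

Try a = False.
Try b = False.
The remaining clauses are satisfied by c = True, d = False, e = False, f = True.
Every clause has at least one true literal under this assignment.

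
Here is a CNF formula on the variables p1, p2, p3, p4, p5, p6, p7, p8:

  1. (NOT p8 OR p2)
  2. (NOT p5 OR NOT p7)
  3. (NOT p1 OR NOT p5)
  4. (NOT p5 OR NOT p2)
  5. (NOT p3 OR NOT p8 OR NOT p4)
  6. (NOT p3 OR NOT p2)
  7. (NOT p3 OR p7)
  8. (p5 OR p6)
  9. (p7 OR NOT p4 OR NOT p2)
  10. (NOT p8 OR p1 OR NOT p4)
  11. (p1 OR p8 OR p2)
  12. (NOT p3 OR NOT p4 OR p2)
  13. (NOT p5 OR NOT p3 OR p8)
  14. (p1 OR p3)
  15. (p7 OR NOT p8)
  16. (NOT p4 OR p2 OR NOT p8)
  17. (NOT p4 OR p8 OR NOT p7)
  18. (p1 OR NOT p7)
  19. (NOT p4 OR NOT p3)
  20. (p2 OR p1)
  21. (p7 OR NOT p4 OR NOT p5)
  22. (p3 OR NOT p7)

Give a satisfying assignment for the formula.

p4 occurs only negated in the remaining clauses — set p4 = False.
p6 occurs only positively in the remaining clauses — set p6 = True.
Set p1 = True and propagate.
  then p5 is forced to False.
Branch on p2: take p2 = False.
  then p8 is forced to False.
Branch on p3: take p3 = True.
  then p7 is forced to True.
Every clause has at least one true literal under this assignment.

p1=T, p2=F, p3=T, p4=F, p5=F, p6=T, p7=T, p8=F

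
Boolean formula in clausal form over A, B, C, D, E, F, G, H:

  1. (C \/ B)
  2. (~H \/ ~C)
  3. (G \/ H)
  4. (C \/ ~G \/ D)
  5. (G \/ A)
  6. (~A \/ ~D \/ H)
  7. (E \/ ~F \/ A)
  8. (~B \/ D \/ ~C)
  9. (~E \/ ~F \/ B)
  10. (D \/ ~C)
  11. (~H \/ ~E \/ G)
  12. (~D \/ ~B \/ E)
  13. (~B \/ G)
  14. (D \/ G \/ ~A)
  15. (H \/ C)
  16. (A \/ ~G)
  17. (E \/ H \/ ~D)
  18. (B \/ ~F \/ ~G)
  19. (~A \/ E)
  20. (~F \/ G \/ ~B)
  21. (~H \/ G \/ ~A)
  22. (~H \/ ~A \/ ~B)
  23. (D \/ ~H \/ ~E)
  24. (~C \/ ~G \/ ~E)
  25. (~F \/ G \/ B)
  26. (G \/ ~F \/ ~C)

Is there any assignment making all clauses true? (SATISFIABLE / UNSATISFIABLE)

UNSATISFIABLE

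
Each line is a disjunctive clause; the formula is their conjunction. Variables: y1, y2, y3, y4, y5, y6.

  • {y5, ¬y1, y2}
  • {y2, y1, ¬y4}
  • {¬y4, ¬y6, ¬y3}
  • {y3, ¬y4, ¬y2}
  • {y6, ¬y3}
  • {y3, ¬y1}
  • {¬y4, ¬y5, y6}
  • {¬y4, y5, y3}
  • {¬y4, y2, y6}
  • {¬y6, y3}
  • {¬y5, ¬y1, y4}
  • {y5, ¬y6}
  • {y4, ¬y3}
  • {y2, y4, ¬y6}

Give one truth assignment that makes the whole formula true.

y1=F, y2=F, y3=F, y4=F, y5=F, y6=F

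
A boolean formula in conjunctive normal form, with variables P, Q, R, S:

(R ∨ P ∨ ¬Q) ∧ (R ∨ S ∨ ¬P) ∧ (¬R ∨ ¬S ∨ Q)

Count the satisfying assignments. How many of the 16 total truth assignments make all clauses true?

10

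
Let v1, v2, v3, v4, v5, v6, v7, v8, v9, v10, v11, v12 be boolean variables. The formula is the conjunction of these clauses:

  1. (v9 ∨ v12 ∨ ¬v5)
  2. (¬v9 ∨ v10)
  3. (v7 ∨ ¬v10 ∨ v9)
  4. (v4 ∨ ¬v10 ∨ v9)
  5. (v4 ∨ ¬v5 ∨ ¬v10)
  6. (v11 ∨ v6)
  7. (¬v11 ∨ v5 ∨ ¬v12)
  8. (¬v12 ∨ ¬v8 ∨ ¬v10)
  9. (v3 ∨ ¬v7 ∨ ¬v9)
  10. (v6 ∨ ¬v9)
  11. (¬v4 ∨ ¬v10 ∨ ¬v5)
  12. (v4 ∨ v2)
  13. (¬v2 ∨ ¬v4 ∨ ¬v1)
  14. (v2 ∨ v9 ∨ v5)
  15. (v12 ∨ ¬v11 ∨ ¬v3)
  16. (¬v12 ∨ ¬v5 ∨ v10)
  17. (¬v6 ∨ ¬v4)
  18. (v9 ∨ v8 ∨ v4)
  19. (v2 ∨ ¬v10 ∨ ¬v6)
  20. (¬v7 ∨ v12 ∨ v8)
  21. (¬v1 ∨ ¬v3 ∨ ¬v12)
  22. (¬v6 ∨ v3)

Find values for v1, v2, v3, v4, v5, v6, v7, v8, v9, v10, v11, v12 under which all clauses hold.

v1 occurs only negated in the remaining clauses — set v1 = False.
Set v2 = True and propagate.
The remaining clauses are satisfied by v3 = False, v4 = True, v5 = False, v6 = False, v7 = False, v8 = True, v9 = False, v10 = False, v11 = True, v12 = False.

v1 = False  v2 = True  v3 = False  v4 = True  v5 = False  v6 = False  v7 = False  v8 = True  v9 = False  v10 = False  v11 = True  v12 = False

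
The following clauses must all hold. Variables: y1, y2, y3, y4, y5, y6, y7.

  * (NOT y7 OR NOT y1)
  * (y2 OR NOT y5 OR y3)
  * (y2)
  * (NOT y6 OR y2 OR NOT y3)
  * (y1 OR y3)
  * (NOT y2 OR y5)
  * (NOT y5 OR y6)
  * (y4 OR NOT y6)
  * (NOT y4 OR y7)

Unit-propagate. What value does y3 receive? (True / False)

Unit clause (y2) sets y2 = True.
From (NOT y2 OR y5) and y2 = True: y5 = True.
From (NOT y5 OR y6) and y5 = True: y6 = True.
From (NOT y6 OR y4) and y6 = True: y4 = True.
From (y7 OR NOT y4) and y4 = True: y7 = True.
(NOT y7 OR NOT y1) with y7 = True leaves only NOT y1, so y1 = False.
(y3 OR y1): since y1 = False, the clause reduces to (y3). y3 = True.

True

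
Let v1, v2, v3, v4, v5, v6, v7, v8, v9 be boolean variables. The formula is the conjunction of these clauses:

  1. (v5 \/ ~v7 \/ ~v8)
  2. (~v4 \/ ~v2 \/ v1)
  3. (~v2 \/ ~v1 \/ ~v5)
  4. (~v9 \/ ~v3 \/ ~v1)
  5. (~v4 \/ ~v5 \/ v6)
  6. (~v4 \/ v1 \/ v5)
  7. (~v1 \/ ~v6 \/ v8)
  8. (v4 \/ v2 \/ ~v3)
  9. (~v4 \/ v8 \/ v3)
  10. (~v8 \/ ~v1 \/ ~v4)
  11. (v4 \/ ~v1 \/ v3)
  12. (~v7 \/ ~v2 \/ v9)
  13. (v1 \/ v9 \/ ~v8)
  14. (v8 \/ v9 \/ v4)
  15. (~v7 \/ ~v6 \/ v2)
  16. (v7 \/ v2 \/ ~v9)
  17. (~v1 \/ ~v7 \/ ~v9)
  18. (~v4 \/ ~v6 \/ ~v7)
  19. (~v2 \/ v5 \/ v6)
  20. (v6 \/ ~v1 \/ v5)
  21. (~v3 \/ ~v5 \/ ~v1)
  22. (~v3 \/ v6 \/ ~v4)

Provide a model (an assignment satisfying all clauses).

Set v1 = False and propagate.
Branch on v2: take v2 = True.
  then v4 is forced to False.
The remaining clauses are satisfied by v3 = False, v5 = False, v6 = True, v7 = True, v8 = False, v9 = True.

v1 = F, v2 = T, v3 = F, v4 = F, v5 = F, v6 = T, v7 = T, v8 = F, v9 = T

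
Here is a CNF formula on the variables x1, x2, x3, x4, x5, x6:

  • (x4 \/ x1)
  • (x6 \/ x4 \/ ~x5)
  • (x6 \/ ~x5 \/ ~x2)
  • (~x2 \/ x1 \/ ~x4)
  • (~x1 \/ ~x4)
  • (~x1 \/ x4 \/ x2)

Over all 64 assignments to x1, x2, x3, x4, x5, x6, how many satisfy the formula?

14

Case analysis on x4 and x1:
  x4=T, x1=T: a clause becomes empty — 0.
  x4=T, x1=F: forces x2=F; x3, x5, x6 free → 2^3 = 8.
  x4=F, x1=T: x3 free; 3 ways for (x2,x5,x6) × 2^1 = 6.
  x4=F, x1=F: a clause becomes empty — 0.
Total: 0 + 8 + 6 + 0 = 14.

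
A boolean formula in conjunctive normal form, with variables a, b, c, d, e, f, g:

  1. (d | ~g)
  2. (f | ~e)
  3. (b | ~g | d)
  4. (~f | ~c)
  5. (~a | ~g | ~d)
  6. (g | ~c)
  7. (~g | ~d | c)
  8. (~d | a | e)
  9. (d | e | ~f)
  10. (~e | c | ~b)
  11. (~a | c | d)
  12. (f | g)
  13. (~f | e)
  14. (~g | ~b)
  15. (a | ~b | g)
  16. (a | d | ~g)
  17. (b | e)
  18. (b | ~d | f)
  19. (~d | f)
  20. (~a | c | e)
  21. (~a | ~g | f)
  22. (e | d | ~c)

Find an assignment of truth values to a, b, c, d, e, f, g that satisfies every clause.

a=0  b=0  c=0  d=0  e=1  f=1  g=0

Try a = False.
Set b = False and propagate.
  then e is forced to True.
  then f is forced to True.
  then c is forced to False.
For the remaining variables, d = False, g = False works.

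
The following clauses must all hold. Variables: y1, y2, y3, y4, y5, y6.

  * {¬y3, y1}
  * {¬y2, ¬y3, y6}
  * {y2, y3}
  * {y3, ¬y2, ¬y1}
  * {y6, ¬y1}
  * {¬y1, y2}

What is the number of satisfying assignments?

12

Split on y1, then y2.
  y1=1, y2=1: remaining (y3,y4,y5,y6) ∈ {(1,0,0,1); (1,0,1,1); (1,1,0,1); (1,1,1,1)} — 4.
  y1=1, y2=0: a clause becomes empty — 0.
  y1=0, y2=1: forces y3=0; y4, y5, y6 free → 2^3 = 8.
  y1=0, y2=0: a clause becomes empty — 0.
Total: 4 + 0 + 8 + 0 = 12.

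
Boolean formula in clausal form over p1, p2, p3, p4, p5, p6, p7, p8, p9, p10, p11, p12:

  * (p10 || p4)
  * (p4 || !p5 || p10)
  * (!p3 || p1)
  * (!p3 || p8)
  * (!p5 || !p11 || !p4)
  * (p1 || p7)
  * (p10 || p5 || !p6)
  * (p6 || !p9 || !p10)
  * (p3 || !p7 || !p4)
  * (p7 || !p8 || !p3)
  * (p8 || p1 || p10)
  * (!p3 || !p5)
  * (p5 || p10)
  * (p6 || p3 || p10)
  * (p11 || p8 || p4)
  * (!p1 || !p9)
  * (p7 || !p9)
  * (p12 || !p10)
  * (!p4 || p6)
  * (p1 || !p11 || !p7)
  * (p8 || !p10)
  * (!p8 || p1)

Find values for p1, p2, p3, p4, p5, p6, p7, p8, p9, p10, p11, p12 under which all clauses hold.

Pure literal: p9 appears only negated; assign p9 = False.
p12 occurs only positively in the remaining clauses — set p12 = True.
Branch on p1: take p1 = True.
Branch on p3: take p3 = False.
Try p4 = False.
  then p10 is forced to True.
  then p8 is forced to True.
p2, p5, p6, p7, p11 are now unconstrained; take p2 = False, p5 = False, p6 = False, p7 = False, p11 = False.
Every clause has at least one true literal under this assignment.
Check each clause:
  1. (p4 || p10) — p10 is true.
  2. (!p5 || p4 || p10) — p10 is true.
  3. (p1 || !p3) — p1 is true.
  4. (p8 || !p3) — p8 is true.
  5. (!p4 || !p11 || !p5) — !p5 is true.
  6. (p1 || p7) — p1 is true.
  7. (p5 || !p6 || p10) — !p6 is true.
  8. (!p10 || p6 || !p9) — !p9 is true.
  9. (!p4 || !p7 || p3) — !p7 is true.
  10. (!p8 || p7 || !p3) — !p3 is true.
  11. (p1 || p10 || p8) — p8 is true.
  12. (!p5 || !p3) — !p5 is true.
  13. (p5 || p10) — p10 is true.
  14. (p3 || p6 || p10) — p10 is true.
  15. (p8 || p11 || p4) — p8 is true.
  16. (!p1 || !p9) — !p9 is true.
  17. (p7 || !p9) — !p9 is true.
  18. (p12 || !p10) — p12 is true.
  19. (!p4 || p6) — !p4 is true.
  20. (p1 || !p11 || !p7) — p1 is true.
  21. (!p10 || p8) — p8 is true.
  22. (p1 || !p8) — p1 is true.

p1=True, p2=False, p3=False, p4=False, p5=False, p6=False, p7=False, p8=True, p9=False, p10=True, p11=False, p12=True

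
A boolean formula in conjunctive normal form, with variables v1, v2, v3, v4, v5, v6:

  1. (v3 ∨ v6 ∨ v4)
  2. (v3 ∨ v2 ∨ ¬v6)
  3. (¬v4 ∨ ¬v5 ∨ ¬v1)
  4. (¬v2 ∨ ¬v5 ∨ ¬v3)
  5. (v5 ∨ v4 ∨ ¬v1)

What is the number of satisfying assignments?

30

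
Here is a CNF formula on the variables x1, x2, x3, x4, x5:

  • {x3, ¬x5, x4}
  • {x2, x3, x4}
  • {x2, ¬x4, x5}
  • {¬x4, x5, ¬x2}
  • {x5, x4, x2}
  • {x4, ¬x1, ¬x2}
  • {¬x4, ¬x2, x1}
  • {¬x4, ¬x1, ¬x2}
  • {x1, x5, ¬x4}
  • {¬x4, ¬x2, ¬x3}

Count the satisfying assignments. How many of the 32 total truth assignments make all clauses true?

9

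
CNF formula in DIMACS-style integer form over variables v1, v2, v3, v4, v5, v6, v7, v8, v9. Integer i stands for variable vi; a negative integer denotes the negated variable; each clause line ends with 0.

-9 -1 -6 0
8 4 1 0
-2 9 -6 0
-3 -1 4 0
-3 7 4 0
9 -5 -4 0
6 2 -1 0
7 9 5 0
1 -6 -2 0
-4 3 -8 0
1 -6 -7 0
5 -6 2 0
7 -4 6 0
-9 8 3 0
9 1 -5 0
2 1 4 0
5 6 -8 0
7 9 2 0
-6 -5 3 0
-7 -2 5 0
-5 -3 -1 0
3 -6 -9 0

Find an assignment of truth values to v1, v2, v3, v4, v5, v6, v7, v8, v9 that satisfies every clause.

v1=0, v2=0, v3=1, v4=1, v5=0, v6=0, v7=1, v8=0, v9=1

Check each clause:
  1. (NOT v6 OR NOT v1 OR NOT v9) — NOT v6 is true.
  2. (v4 OR v1 OR v8) — v4 is true.
  3. (NOT v6 OR NOT v2 OR v9) — v9 is true.
  4. (NOT v3 OR v4 OR NOT v1) — v4 is true.
  5. (v7 OR v4 OR NOT v3) — v4 is true.
  6. (v9 OR NOT v4 OR NOT v5) — v9 is true.
  7. (v2 OR NOT v1 OR v6) — NOT v1 is true.
  8. (v5 OR v7 OR v9) — v9 is true.
  9. (NOT v6 OR NOT v2 OR v1) — NOT v6 is true.
  10. (v3 OR NOT v8 OR NOT v4) — NOT v8 is true.
  11. (v1 OR NOT v7 OR NOT v6) — NOT v6 is true.
  12. (v5 OR NOT v6 OR v2) — NOT v6 is true.
  13. (v7 OR NOT v4 OR v6) — v7 is true.
  14. (v3 OR v8 OR NOT v9) — v3 is true.
  15. (v1 OR NOT v5 OR v9) — v9 is true.
  16. (v2 OR v4 OR v1) — v4 is true.
  17. (v6 OR v5 OR NOT v8) — NOT v8 is true.
  18. (v7 OR v9 OR v2) — v9 is true.
  19. (NOT v6 OR NOT v5 OR v3) — v3 is true.
  20. (NOT v7 OR v5 OR NOT v2) — NOT v2 is true.
  21. (NOT v5 OR NOT v1 OR NOT v3) — NOT v5 is true.
  22. (NOT v9 OR NOT v6 OR v3) — NOT v6 is true.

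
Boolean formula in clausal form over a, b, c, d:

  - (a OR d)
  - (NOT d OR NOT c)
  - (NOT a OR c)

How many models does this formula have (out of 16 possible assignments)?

4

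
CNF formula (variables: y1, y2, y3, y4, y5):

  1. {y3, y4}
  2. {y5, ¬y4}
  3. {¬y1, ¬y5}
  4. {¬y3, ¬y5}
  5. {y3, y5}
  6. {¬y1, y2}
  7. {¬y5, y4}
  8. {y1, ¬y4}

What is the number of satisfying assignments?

The models are:
  y1=F y2=F y3=T y4=F y5=F
  y1=F y2=T y3=T y4=F y5=F
  y1=T y2=T y3=T y4=F y5=F
Count: 3.

3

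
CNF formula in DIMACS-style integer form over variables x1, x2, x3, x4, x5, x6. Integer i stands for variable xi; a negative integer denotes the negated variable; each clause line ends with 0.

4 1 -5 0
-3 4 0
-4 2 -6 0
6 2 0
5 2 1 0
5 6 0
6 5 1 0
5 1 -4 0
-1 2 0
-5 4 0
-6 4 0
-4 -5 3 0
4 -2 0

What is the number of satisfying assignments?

The models are:
  x1=0 x2=1 x3=1 x4=1 x5=1 x6=0
  x1=0 x2=1 x3=1 x4=1 x5=1 x6=1
  x1=1 x2=1 x3=0 x4=1 x5=0 x6=1
  x1=1 x2=1 x3=1 x4=1 x5=0 x6=1
  x1=1 x2=1 x3=1 x4=1 x5=1 x6=0
  x1=1 x2=1 x3=1 x4=1 x5=1 x6=1
Count: 6.

6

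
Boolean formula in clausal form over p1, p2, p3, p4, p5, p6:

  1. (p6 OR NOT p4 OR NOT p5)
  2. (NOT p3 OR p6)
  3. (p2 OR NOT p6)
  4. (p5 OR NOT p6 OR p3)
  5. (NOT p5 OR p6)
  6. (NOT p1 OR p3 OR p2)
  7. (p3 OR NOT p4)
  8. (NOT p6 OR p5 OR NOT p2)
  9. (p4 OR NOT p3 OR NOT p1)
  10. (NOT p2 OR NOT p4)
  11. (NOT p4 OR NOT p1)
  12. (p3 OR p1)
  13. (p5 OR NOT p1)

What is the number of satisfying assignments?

2

Satisfying assignments:
  p1=0 p2=1 p3=1 p4=0 p5=1 p6=1
  p1=1 p2=1 p3=0 p4=0 p5=1 p6=1
Count: 2.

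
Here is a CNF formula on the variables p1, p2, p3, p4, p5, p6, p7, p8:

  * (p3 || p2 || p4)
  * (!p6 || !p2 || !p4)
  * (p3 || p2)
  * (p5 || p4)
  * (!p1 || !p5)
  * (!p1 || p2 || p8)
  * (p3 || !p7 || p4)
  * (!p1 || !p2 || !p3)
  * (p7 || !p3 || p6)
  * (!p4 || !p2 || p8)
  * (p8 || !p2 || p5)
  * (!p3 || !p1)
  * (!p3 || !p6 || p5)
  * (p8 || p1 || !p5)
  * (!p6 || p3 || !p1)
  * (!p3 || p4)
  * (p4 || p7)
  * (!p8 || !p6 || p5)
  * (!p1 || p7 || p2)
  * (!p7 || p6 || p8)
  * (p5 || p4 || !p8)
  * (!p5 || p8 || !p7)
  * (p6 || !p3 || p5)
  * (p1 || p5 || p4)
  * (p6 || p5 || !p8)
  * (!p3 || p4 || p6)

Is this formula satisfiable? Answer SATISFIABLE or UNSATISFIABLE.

SATISFIABLE

Branch on p1: take p1 = False.
For the remaining variables, p2 = False, p3 = True, p4 = True, p5 = True, p6 = True, p7 = True, p8 = True works.
So p1 = False  p2 = False  p3 = True  p4 = True  p5 = True  p6 = True  p7 = True  p8 = True is a satisfying assignment.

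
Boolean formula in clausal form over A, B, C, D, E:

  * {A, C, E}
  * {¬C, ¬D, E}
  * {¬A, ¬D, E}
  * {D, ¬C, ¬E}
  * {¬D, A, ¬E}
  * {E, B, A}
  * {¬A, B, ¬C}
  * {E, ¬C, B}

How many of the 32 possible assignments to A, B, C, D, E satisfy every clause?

Case analysis on E and A:
  E=T, A=T: 5 of the 8 assignments to (B,C,D) work.
  E=T, A=F: remaining (B,C,D) ∈ {(F,F,F); (T,F,F)} — 2.
  E=F, A=T: remaining (B,C,D) ∈ {(F,F,F); (T,F,F); (T,T,F)} — 3.
  E=F, A=F: remaining (B,C,D) ∈ {(T,T,F)} — 1.
Total: 5 + 2 + 3 + 1 = 11.

11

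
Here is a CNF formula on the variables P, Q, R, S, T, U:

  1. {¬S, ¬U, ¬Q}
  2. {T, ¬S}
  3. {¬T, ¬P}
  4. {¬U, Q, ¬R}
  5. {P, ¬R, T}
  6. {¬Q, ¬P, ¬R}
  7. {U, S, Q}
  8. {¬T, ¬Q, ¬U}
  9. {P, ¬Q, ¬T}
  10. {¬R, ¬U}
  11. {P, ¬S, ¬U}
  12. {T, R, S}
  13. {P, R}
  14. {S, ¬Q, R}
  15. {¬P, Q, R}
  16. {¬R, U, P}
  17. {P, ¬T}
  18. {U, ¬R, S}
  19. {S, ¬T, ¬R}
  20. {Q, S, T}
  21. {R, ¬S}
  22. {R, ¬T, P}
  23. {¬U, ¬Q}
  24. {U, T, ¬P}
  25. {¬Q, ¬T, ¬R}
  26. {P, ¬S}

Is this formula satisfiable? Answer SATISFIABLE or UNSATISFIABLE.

UNSATISFIABLE

R = True:
  propagation gives U=False, P=True, T=False; an empty clause results — contradiction.
R = False:
  propagation gives P=True, T=False, S=False; an empty clause results — contradiction.
Every branch closes, so no satisfying assignment exists.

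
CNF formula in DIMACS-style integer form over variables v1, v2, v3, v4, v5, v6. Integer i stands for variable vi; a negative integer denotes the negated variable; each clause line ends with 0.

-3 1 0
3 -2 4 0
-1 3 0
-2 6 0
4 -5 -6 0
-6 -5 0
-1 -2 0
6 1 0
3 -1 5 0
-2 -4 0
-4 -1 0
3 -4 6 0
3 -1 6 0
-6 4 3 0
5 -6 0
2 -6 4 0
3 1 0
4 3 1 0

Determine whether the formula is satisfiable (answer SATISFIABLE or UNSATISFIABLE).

SATISFIABLE

Set v1 = True and propagate.
  then v3 is forced to True.
  then v2 is forced to False.
  then v4 is forced to False.
  then v6 is forced to False.
v5 is now unconstrained; take v5 = True.
So v1 = T, v2 = F, v3 = T, v4 = F, v5 = T, v6 = F is a satisfying assignment.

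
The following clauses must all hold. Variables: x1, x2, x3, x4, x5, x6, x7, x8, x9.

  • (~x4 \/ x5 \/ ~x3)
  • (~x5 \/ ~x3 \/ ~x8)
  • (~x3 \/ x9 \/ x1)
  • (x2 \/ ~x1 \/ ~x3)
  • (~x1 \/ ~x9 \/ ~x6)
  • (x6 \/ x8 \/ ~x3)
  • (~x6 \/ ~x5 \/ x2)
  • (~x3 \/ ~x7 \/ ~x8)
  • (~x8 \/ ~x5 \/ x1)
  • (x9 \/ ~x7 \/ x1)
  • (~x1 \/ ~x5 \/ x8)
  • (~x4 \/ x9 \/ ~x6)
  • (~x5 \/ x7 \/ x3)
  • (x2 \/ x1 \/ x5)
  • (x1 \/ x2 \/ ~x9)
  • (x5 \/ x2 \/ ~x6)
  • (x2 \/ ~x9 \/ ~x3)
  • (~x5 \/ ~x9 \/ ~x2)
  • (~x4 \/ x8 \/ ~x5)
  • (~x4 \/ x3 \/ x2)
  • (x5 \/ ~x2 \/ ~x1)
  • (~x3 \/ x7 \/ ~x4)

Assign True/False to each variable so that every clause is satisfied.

x1=F, x2=T, x3=F, x4=F, x5=F, x6=F, x7=F, x8=F, x9=T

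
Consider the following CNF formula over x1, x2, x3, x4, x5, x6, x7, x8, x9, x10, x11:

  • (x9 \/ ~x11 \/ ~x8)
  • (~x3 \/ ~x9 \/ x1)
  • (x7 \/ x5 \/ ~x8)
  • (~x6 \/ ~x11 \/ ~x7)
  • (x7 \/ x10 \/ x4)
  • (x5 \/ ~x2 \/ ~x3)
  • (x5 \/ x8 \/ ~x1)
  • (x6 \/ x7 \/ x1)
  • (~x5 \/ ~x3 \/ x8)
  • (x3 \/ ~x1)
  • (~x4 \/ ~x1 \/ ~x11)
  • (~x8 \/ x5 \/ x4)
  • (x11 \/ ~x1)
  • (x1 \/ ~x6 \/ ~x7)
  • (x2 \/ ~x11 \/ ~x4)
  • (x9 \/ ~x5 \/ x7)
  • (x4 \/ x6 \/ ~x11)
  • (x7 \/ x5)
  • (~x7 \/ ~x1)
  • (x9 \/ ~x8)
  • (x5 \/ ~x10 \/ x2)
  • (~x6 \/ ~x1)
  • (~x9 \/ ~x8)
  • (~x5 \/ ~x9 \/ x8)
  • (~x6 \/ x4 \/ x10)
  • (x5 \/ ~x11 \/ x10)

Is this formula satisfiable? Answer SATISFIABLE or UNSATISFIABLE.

SATISFIABLE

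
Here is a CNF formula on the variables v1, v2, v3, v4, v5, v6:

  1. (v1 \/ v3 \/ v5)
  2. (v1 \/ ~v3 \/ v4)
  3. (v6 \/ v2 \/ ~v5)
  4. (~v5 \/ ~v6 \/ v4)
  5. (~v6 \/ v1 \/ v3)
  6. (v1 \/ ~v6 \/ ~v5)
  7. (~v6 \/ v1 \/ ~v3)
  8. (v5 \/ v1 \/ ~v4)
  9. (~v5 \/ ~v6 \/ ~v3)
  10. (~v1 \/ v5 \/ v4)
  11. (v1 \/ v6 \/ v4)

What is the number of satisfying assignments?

Case analysis on v1 and v5:
  v1=T, v5=T: 6 of the 16 assignments to (v2,v3,v4,v6) work.
  v1=T, v5=F: forces v4=T; v2, v3, v6 free → 2^3 = 8.
  v1=F, v5=T: remaining (v2,v3,v4,v6) ∈ {(T,F,T,F); (T,T,T,F)} — 2.
  v1=F, v5=F: a clause becomes empty — 0.
Total: 6 + 8 + 2 + 0 = 16.

16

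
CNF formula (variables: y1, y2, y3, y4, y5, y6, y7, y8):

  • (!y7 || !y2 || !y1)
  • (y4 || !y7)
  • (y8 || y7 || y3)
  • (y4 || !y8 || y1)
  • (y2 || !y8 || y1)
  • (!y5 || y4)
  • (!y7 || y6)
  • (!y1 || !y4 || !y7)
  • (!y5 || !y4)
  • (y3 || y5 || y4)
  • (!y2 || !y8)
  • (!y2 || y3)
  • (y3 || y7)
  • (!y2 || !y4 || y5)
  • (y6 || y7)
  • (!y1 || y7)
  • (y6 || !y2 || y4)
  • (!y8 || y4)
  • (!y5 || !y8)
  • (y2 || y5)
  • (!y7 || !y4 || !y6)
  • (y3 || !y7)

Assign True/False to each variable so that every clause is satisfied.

y1 = False, y2 = True, y3 = True, y4 = False, y5 = False, y6 = True, y7 = False, y8 = False

y3 occurs only positively in the remaining clauses — set y3 = True.
Set y1 = False and propagate.
Try y2 = True.
  then y8 is forced to False.
For the remaining variables, y4 = False, y5 = False, y6 = True, y7 = False works.
Every clause has at least one true literal under this assignment.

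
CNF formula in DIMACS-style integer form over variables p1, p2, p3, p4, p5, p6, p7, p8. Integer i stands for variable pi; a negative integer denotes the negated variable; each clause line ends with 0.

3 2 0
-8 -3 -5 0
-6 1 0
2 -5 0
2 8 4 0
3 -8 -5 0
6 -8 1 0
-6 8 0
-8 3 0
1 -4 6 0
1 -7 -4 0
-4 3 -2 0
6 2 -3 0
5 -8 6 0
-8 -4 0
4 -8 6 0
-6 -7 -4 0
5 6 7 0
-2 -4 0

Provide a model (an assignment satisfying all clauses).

p1=0, p2=1, p3=1, p4=0, p5=1, p6=0, p7=1, p8=0

Check each clause:
  1. (p3 | p2) — p2 is true.
  2. (~p8 | ~p3 | ~p5) — ~p8 is true.
  3. (p1 | ~p6) — ~p6 is true.
  4. (~p5 | p2) — p2 is true.
  5. (p4 | p2 | p8) — p2 is true.
  6. (p3 | ~p5 | ~p8) — ~p8 is true.
  7. (p1 | ~p8 | p6) — ~p8 is true.
  8. (~p6 | p8) — ~p6 is true.
  9. (~p8 | p3) — ~p8 is true.
  10. (~p4 | p1 | p6) — ~p4 is true.
  11. (~p4 | p1 | ~p7) — ~p4 is true.
  12. (p3 | ~p4 | ~p2) — p3 is true.
  13. (~p3 | p6 | p2) — p2 is true.
  14. (p5 | ~p8 | p6) — ~p8 is true.
  15. (~p8 | ~p4) — ~p8 is true.
  16. (~p8 | p6 | p4) — ~p8 is true.
  17. (~p6 | ~p7 | ~p4) — ~p6 is true.
  18. (p5 | p6 | p7) — p5 is true.
  19. (~p2 | ~p4) — ~p4 is true.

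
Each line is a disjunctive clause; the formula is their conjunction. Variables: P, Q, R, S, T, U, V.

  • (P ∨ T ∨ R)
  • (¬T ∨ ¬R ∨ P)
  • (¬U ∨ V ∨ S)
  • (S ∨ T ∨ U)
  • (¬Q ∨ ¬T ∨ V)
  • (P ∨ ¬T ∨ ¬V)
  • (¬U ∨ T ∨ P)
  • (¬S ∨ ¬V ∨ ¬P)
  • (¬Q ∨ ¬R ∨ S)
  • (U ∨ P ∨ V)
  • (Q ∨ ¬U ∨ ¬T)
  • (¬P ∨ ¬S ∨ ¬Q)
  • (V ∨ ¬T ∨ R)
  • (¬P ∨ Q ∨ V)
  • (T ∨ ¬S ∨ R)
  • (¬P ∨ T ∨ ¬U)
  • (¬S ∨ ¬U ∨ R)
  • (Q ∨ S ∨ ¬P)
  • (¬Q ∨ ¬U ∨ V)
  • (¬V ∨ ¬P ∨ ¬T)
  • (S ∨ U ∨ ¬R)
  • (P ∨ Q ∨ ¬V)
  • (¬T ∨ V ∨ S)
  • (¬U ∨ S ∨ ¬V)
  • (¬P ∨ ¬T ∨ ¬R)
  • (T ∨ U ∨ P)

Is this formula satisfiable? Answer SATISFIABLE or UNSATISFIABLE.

P = True:
  S = True:
    propagation gives V=False, Q=False; an empty clause results — contradiction.
  S = False:
    V = True:
      propagation gives T=False, U=True; contradiction.
    V = False:
      propagation gives U=False, T=True; contradiction.
P = False:
  T = True:
    propagation gives R=False, V=False; an empty clause results — contradiction.
  T = False:
    propagation gives R=True, U=False; an empty clause results — contradiction.
Every branch closes, so no satisfying assignment exists.

UNSATISFIABLE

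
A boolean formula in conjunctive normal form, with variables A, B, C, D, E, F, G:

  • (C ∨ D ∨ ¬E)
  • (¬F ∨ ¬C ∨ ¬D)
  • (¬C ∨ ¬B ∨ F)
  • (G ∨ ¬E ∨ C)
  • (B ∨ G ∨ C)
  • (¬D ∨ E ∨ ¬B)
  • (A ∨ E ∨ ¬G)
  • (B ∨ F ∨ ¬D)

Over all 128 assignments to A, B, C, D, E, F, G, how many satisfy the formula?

Case analysis on C and B:
  C=1, B=1: 7 of the 32 assignments to (A,D,E,F,G) work.
  C=1, B=0: F free; 7 ways for (A,D,E,G) × 2^1 = 14.
  C=0, B=1: F free; 5 ways for (A,D,E,G) × 2^1 = 10.
  C=0, B=0: 5 of the 32 assignments to (A,D,E,F,G) work.
Total: 7 + 14 + 10 + 5 = 36.

36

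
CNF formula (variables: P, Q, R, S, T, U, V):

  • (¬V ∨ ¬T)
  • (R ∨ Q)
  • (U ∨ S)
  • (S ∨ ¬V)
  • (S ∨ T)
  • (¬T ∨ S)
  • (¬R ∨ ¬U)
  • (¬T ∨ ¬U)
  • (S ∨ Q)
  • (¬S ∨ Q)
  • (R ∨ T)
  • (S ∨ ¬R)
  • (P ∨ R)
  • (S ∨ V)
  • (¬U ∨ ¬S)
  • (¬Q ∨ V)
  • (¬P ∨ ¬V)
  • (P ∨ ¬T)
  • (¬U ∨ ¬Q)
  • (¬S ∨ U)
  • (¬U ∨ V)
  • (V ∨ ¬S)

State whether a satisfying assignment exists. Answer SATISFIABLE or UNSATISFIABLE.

S = True:
  propagation gives Q=True, U=False; an empty clause results — contradiction.
S = False:
  propagation gives U=True, V=False; an empty clause results — contradiction.
Every branch closes, so no satisfying assignment exists.

UNSATISFIABLE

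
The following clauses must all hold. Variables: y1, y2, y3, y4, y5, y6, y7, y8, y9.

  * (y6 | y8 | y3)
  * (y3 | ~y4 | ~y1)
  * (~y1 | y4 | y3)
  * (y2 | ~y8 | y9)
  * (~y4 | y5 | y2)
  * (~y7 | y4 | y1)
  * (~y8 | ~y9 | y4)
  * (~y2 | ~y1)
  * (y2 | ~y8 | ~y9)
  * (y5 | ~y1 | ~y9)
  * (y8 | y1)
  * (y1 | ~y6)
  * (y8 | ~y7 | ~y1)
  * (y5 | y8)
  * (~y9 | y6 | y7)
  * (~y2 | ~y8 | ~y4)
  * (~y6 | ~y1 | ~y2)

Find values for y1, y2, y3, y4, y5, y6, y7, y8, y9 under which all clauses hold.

y3 occurs only positively in the remaining clauses — set y3 = True.
Pure literal: y5 appears only positively; assign y5 = True.
Set y1 = True and propagate.
  then y2 is forced to False.
Set y4 = True and propagate.
For the remaining variables, y6 = True, y7 = False, y8 = False, y9 = False works.

y1 = 1  y2 = 0  y3 = 1  y4 = 1  y5 = 1  y6 = 1  y7 = 0  y8 = 0  y9 = 0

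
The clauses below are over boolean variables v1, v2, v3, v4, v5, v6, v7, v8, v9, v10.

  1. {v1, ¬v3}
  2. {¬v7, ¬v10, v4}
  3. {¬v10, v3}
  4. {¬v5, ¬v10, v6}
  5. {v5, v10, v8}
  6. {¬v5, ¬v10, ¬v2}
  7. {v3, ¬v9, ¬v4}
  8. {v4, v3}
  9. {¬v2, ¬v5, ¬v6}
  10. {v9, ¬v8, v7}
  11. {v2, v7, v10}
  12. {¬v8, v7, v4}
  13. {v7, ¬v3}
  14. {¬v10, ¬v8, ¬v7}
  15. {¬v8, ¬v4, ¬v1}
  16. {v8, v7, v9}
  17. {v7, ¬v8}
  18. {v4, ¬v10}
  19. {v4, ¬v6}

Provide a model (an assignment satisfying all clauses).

Try v1 = True.
For the remaining variables, v2 = True, v3 = True, v4 = False, v5 = False, v6 = False, v7 = True, v8 = True, v9 = False, v10 = False works.
Check each clause:
  1. {v1, ¬v3} — v1 is true.
  2. {¬v10, ¬v7, v4} — ¬v10 is true.
  3. {¬v10, v3} — v3 is true.
  4. {¬v5, ¬v10, v6} — ¬v5 is true.
  5. {v10, v5, v8} — v8 is true.
  6. {¬v5, ¬v2, ¬v10} — ¬v5 is true.
  7. {v3, ¬v4, ¬v9} — v3 is true.
  8. {v3, v4} — v3 is true.
  9. {¬v6, ¬v2, ¬v5} — ¬v6 is true.
  10. {v9, ¬v8, v7} — v7 is true.
  11. {v7, v10, v2} — v2 is true.
  12. {v7, v4, ¬v8} — v7 is true.
  13. {v7, ¬v3} — v7 is true.
  14. {¬v7, ¬v8, ¬v10} — ¬v10 is true.
  15. {¬v4, ¬v8, ¬v1} — ¬v4 is true.
  16. {v9, v8, v7} — v8 is true.
  17. {v7, ¬v8} — v7 is true.
  18. {¬v10, v4} — ¬v10 is true.
  19. {¬v6, v4} — ¬v6 is true.

v1 = T, v2 = T, v3 = T, v4 = F, v5 = F, v6 = F, v7 = T, v8 = T, v9 = F, v10 = F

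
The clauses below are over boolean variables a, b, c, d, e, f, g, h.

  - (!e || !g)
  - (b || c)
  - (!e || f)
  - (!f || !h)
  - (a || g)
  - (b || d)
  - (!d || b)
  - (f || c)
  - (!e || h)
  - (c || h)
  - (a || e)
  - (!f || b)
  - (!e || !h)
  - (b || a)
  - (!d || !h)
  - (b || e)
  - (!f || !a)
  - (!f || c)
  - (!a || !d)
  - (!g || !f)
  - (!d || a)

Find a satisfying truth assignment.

a = T, b = T, c = T, d = F, e = F, f = F, g = F, h = F

Check each clause:
  1. (!e || !g) — !g is true.
  2. (c || b) — b is true.
  3. (!e || f) — !e is true.
  4. (!f || !h) — !h is true.
  5. (g || a) — a is true.
  6. (d || b) — b is true.
  7. (!d || b) — b is true.
  8. (c || f) — c is true.
  9. (!e || h) — !e is true.
  10. (c || h) — c is true.
  11. (e || a) — a is true.
  12. (!f || b) — !f is true.
  13. (!e || !h) — !h is true.
  14. (b || a) — a is true.
  15. (!d || !h) — !h is true.
  16. (b || e) — b is true.
  17. (!a || !f) — !f is true.
  18. (c || !f) — !f is true.
  19. (!d || !a) — !d is true.
  20. (!f || !g) — !g is true.
  21. (!d || a) — a is true.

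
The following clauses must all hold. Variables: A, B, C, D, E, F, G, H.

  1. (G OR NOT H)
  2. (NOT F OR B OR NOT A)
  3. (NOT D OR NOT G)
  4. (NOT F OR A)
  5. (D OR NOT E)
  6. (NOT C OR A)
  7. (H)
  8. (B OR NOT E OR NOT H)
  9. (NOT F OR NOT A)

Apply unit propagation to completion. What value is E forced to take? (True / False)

(H) is a unit clause: H = True.
(G OR NOT H): since H = True, the clause reduces to (G). G = True.
From (NOT D OR NOT G) and G = True: D = False.
In (NOT E OR D), D is now false; NOT E must hold, so E = False.

False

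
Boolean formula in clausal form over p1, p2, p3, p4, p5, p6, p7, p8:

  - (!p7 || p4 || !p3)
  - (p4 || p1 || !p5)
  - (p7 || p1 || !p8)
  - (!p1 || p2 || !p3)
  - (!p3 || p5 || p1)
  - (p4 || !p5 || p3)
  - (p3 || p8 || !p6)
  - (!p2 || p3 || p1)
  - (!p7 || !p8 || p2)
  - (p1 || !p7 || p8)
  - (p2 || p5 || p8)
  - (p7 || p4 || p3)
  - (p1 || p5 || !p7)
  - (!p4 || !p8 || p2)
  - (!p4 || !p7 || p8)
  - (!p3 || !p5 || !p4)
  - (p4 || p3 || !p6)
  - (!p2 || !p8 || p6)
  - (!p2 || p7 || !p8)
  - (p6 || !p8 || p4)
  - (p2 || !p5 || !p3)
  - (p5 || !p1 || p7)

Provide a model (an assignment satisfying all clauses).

p1 = False  p2 = False  p3 = False  p4 = True  p5 = True  p6 = False  p7 = False  p8 = False

Check each clause:
  1. (!p3 || p4 || !p7) — !p7 is true.
  2. (!p5 || p4 || p1) — p4 is true.
  3. (p7 || p1 || !p8) — !p8 is true.
  4. (!p3 || !p1 || p2) — !p3 is true.
  5. (p1 || !p3 || p5) — !p3 is true.
  6. (p3 || p4 || !p5) — p4 is true.
  7. (!p6 || p8 || p3) — !p6 is true.
  8. (!p2 || p3 || p1) — !p2 is true.
  9. (!p7 || p2 || !p8) — !p8 is true.
  10. (p8 || p1 || !p7) — !p7 is true.
  11. (p5 || p8 || p2) — p5 is true.
  12. (p7 || p4 || p3) — p4 is true.
  13. (!p7 || p5 || p1) — p5 is true.
  14. (p2 || !p4 || !p8) — !p8 is true.
  15. (p8 || !p4 || !p7) — !p7 is true.
  16. (!p4 || !p3 || !p5) — !p3 is true.
  17. (p3 || !p6 || p4) — !p6 is true.
  18. (p6 || !p8 || !p2) — !p8 is true.
  19. (!p2 || !p8 || p7) — !p8 is true.
  20. (p6 || !p8 || p4) — !p8 is true.
  21. (p2 || !p5 || !p3) — !p3 is true.
  22. (p5 || p7 || !p1) — p5 is true.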